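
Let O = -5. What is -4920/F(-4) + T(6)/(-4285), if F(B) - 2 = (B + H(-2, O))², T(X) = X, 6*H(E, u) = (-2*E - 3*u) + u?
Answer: -189740058/184255 ≈ -1029.8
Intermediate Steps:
H(E, u) = -E/3 - u/3 (H(E, u) = ((-2*E - 3*u) + u)/6 = ((-3*u - 2*E) + u)/6 = (-2*E - 2*u)/6 = -E/3 - u/3)
F(B) = 2 + (7/3 + B)² (F(B) = 2 + (B + (-⅓*(-2) - ⅓*(-5)))² = 2 + (B + (⅔ + 5/3))² = 2 + (B + 7/3)² = 2 + (7/3 + B)²)
-4920/F(-4) + T(6)/(-4285) = -4920/(2 + (7 + 3*(-4))²/9) + 6/(-4285) = -4920/(2 + (7 - 12)²/9) + 6*(-1/4285) = -4920/(2 + (⅑)*(-5)²) - 6/4285 = -4920/(2 + (⅑)*25) - 6/4285 = -4920/(2 + 25/9) - 6/4285 = -4920/43/9 - 6/4285 = -4920*9/43 - 6/4285 = -44280/43 - 6/4285 = -189740058/184255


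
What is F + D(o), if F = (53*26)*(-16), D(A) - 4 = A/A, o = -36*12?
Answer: -22043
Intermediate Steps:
o = -432
D(A) = 5 (D(A) = 4 + A/A = 4 + 1 = 5)
F = -22048 (F = 1378*(-16) = -22048)
F + D(o) = -22048 + 5 = -22043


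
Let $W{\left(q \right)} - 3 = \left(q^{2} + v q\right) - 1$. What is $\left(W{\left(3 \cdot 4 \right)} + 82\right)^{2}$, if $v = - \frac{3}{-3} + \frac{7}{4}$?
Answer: $68121$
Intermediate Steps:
$v = \frac{11}{4}$ ($v = \left(-3\right) \left(- \frac{1}{3}\right) + 7 \cdot \frac{1}{4} = 1 + \frac{7}{4} = \frac{11}{4} \approx 2.75$)
$W{\left(q \right)} = 2 + q^{2} + \frac{11 q}{4}$ ($W{\left(q \right)} = 3 - \left(1 - q^{2} - \frac{11 q}{4}\right) = 3 + \left(-1 + q^{2} + \frac{11 q}{4}\right) = 2 + q^{2} + \frac{11 q}{4}$)
$\left(W{\left(3 \cdot 4 \right)} + 82\right)^{2} = \left(\left(2 + \left(3 \cdot 4\right)^{2} + \frac{11 \cdot 3 \cdot 4}{4}\right) + 82\right)^{2} = \left(\left(2 + 12^{2} + \frac{11}{4} \cdot 12\right) + 82\right)^{2} = \left(\left(2 + 144 + 33\right) + 82\right)^{2} = \left(179 + 82\right)^{2} = 261^{2} = 68121$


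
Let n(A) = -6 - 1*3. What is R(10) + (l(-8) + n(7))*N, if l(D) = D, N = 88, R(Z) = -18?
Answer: -1514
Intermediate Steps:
n(A) = -9 (n(A) = -6 - 3 = -9)
R(10) + (l(-8) + n(7))*N = -18 + (-8 - 9)*88 = -18 - 17*88 = -18 - 1496 = -1514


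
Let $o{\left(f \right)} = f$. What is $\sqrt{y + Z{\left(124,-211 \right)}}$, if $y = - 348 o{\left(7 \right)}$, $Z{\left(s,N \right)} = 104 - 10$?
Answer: $i \sqrt{2342} \approx 48.394 i$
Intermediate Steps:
$Z{\left(s,N \right)} = 94$ ($Z{\left(s,N \right)} = 104 - 10 = 94$)
$y = -2436$ ($y = \left(-348\right) 7 = -2436$)
$\sqrt{y + Z{\left(124,-211 \right)}} = \sqrt{-2436 + 94} = \sqrt{-2342} = i \sqrt{2342}$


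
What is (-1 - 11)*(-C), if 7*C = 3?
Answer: 36/7 ≈ 5.1429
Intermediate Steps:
C = 3/7 (C = (⅐)*3 = 3/7 ≈ 0.42857)
(-1 - 11)*(-C) = (-1 - 11)*(-1*3/7) = -12*(-3/7) = 36/7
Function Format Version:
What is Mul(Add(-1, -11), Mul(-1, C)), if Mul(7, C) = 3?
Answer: Rational(36, 7) ≈ 5.1429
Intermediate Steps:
C = Rational(3, 7) (C = Mul(Rational(1, 7), 3) = Rational(3, 7) ≈ 0.42857)
Mul(Add(-1, -11), Mul(-1, C)) = Mul(Add(-1, -11), Mul(-1, Rational(3, 7))) = Mul(-12, Rational(-3, 7)) = Rational(36, 7)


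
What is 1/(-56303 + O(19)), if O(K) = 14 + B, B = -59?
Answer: -1/56348 ≈ -1.7747e-5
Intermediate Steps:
O(K) = -45 (O(K) = 14 - 59 = -45)
1/(-56303 + O(19)) = 1/(-56303 - 45) = 1/(-56348) = -1/56348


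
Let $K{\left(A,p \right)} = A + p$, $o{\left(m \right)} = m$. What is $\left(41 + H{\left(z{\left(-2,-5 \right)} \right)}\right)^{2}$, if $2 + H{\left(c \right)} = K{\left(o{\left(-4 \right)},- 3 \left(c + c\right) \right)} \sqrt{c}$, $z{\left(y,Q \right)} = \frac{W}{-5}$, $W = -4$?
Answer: $\frac{197869}{125} - \frac{6864 \sqrt{5}}{25} \approx 969.02$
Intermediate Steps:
$z{\left(y,Q \right)} = \frac{4}{5}$ ($z{\left(y,Q \right)} = - \frac{4}{-5} = \left(-4\right) \left(- \frac{1}{5}\right) = \frac{4}{5}$)
$H{\left(c \right)} = -2 + \sqrt{c} \left(-4 - 6 c\right)$ ($H{\left(c \right)} = -2 + \left(-4 - 3 \left(c + c\right)\right) \sqrt{c} = -2 + \left(-4 - 3 \cdot 2 c\right) \sqrt{c} = -2 + \left(-4 - 6 c\right) \sqrt{c} = -2 + \sqrt{c} \left(-4 - 6 c\right)$)
$\left(41 + H{\left(z{\left(-2,-5 \right)} \right)}\right)^{2} = \left(41 + \left(-2 + 2 \sqrt{\frac{4}{5}} \left(-2 - \frac{12}{5}\right)\right)\right)^{2} = \left(41 + \left(-2 + 2 \frac{2 \sqrt{5}}{5} \left(-2 - \frac{12}{5}\right)\right)\right)^{2} = \left(41 + \left(-2 + 2 \frac{2 \sqrt{5}}{5} \left(- \frac{22}{5}\right)\right)\right)^{2} = \left(41 - \left(2 + \frac{88 \sqrt{5}}{25}\right)\right)^{2} = \left(39 - \frac{88 \sqrt{5}}{25}\right)^{2}$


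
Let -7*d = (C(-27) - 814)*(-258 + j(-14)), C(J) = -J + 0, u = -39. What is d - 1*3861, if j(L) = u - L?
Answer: -249748/7 ≈ -35678.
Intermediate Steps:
C(J) = -J
j(L) = -39 - L
d = -222721/7 (d = -(-1*(-27) - 814)*(-258 + (-39 - 1*(-14)))/7 = -(27 - 814)*(-258 + (-39 + 14))/7 = -(-787)*(-258 - 25)/7 = -(-787)*(-283)/7 = -⅐*222721 = -222721/7 ≈ -31817.)
d - 1*3861 = -222721/7 - 1*3861 = -222721/7 - 3861 = -249748/7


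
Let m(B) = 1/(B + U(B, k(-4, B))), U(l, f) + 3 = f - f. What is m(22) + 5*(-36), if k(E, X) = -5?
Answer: -3419/19 ≈ -179.95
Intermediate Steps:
U(l, f) = -3 (U(l, f) = -3 + (f - f) = -3 + 0 = -3)
m(B) = 1/(-3 + B) (m(B) = 1/(B - 3) = 1/(-3 + B))
m(22) + 5*(-36) = 1/(-3 + 22) + 5*(-36) = 1/19 - 180 = -3419/19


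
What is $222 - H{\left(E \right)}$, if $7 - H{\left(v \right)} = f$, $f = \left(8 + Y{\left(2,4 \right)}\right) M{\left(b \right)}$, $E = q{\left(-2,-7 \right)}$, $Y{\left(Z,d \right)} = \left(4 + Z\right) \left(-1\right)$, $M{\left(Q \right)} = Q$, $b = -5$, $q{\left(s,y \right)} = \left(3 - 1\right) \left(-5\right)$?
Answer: $205$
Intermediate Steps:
$q{\left(s,y \right)} = -10$ ($q{\left(s,y \right)} = 2 \left(-5\right) = -10$)
$Y{\left(Z,d \right)} = -4 - Z$
$E = -10$
$f = -10$ ($f = \left(8 - 6\right) \left(-5\right) = 2 \left(-5\right) = -10$)
$H{\left(v \right)} = 17$ ($H{\left(v \right)} = 7 - -10 = 7 + 10 = 17$)
$222 - H{\left(E \right)} = 222 - 17 = 205$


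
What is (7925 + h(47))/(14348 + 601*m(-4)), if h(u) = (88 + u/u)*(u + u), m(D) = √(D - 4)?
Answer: 58435817/52188678 - 9790891*I*√2/104377356 ≈ 1.1197 - 0.13266*I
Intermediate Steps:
m(D) = √(-4 + D)
h(u) = 178*u (h(u) = (88 + 1)*(2*u) = 89*(2*u) = 178*u)
(7925 + h(47))/(14348 + 601*m(-4)) = (7925 + 178*47)/(14348 + 601*√(-4 - 4)) = (7925 + 8366)/(14348 + 601*√(-8)) = 16291/(14348 + 601*(2*I*√2)) = 16291/(14348 + 1202*I*√2)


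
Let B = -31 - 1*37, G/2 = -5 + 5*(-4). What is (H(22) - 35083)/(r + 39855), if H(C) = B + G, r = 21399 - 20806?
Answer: -35201/40448 ≈ -0.87028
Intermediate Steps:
G = -50 (G = 2*(-5 + 5*(-4)) = 2*(-5 - 20) = 2*(-25) = -50)
r = 593
B = -68 (B = -31 - 37 = -68)
H(C) = -118 (H(C) = -68 - 50 = -118)
(H(22) - 35083)/(r + 39855) = (-118 - 35083)/(593 + 39855) = -35201/40448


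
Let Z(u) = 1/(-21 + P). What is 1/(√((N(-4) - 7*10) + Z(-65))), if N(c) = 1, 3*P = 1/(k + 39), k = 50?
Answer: -I*√241108454/129027 ≈ -0.12034*I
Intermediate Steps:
P = 1/267 (P = 1/(3*(50 + 39)) = (⅓)/89 = (⅓)*(1/89) = 1/267 ≈ 0.0037453)
Z(u) = -267/5606 (Z(u) = 1/(-21 + 1/267) = 1/(-5606/267) = -267/5606)
1/(√((N(-4) - 7*10) + Z(-65))) = 1/(√((1 - 7*10) - 267/5606)) = 1/(√((1 - 70) - 267/5606)) = 1/(√(-69 - 267/5606)) = 1/(√(-387081/5606)) = 1/(3*I*√241108454/5606) = -I*√241108454/129027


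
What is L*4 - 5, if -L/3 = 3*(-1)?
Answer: 31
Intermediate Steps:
L = 9 (L = -9*(-1) = -3*(-3) = 9)
L*4 - 5 = 9*4 - 5 = 36 - 5 = 31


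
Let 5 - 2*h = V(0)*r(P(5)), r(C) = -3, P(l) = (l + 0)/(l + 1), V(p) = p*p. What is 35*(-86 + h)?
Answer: -5845/2 ≈ -2922.5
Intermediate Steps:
V(p) = p²
P(l) = l/(1 + l)
h = 5/2 (h = 5/2 - 0²*(-3)/2 = 5/2 - 0*(-3) = 5/2 - ½*0 = 5/2 + 0 = 5/2 ≈ 2.5000)
35*(-86 + h) = 35*(-86 + 5/2) = 35*(-167/2) = -5845/2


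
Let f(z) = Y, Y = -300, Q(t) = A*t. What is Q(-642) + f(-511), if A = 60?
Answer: -38820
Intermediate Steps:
Q(t) = 60*t
f(z) = -300
Q(-642) + f(-511) = 60*(-642) - 300 = -38520 - 300 = -38820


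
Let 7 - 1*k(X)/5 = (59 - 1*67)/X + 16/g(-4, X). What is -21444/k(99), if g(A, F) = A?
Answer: -2122956/5485 ≈ -387.05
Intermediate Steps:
k(X) = 55 + 40/X (k(X) = 35 - 5*((59 - 1*67)/X + 16/(-4)) = 35 - 5*((59 - 67)/X + 16*(-¼)) = 35 - 5*(-8/X - 4) = 35 - 5*(-4 - 8/X) = 35 + (20 + 40/X) = 55 + 40/X)
-21444/k(99) = -21444/(55 + 40/99) = -21444/5485/99 = -21444*99/5485 = -2122956/5485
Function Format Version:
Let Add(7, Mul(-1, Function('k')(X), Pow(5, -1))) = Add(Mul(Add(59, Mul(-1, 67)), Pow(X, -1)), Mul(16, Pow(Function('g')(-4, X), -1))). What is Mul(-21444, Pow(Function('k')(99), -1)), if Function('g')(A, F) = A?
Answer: Rational(-2122956, 5485) ≈ -387.05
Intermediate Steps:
Function('k')(X) = Add(55, Mul(40, Pow(X, -1))) (Function('k')(X) = Add(35, Mul(-5, Add(Mul(Add(59, Mul(-1, 67)), Pow(X, -1)), Mul(16, Pow(-4, -1))))) = Add(35, Mul(-5, Add(Mul(Add(59, -67), Pow(X, -1)), Mul(16, Rational(-1, 4))))) = Add(35, Mul(-5, Add(Mul(-8, Pow(X, -1)), -4))) = Add(35, Mul(-5, Add(-4, Mul(-8, Pow(X, -1))))) = Add(35, Add(20, Mul(40, Pow(X, -1)))) = Add(55, Mul(40, Pow(X, -1))))
Mul(-21444, Pow(Function('k')(99), -1)) = Mul(-21444, Pow(Add(55, Mul(40, Pow(99, -1))), -1)) = Mul(-21444, Pow(Add(55, Mul(40, Rational(1, 99))), -1)) = Mul(-21444, Pow(Add(55, Rational(40, 99)), -1)) = Mul(-21444, Pow(Rational(5485, 99), -1)) = Mul(-21444, Rational(99, 5485)) = Rational(-2122956, 5485)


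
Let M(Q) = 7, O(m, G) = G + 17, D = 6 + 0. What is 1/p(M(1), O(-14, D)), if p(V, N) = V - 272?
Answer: -1/265 ≈ -0.0037736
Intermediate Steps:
D = 6
O(m, G) = 17 + G
p(V, N) = -272 + V
1/p(M(1), O(-14, D)) = 1/(-272 + 7) = 1/(-265) = -1/265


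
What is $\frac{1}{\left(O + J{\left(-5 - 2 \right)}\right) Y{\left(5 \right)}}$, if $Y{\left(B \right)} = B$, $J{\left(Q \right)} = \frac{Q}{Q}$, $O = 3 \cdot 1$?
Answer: $\frac{1}{20} \approx 0.05$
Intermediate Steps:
$O = 3$
$J{\left(Q \right)} = 1$
$\frac{1}{\left(O + J{\left(-5 - 2 \right)}\right) Y{\left(5 \right)}} = \frac{1}{\left(3 + 1\right) 5} = \frac{1}{4 \cdot 5} = \frac{1}{20}$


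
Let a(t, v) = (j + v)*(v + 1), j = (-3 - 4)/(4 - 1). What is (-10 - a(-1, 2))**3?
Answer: -729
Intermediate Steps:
j = -7/3 ≈ -2.3333
a(t, v) = (1 + v)*(-7/3 + v) (a(t, v) = (-7/3 + v)*(v + 1) = (-7/3 + v)*(1 + v) = (1 + v)*(-7/3 + v))
(-10 - a(-1, 2))**3 = (-10 - (-7/3 + 2**2 - 4/3*2))**3 = (-10 - (-7/3 + 4 - 8/3))**3 = (-10 - 1*(-1))**3 = (-10 + 1)**3 = (-9)**3 = -729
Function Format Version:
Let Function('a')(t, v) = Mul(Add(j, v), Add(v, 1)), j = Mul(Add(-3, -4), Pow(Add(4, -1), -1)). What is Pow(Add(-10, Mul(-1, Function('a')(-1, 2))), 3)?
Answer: -729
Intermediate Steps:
j = Rational(-7, 3) (j = Mul(-7, Pow(3, -1)) = Mul(-7, Rational(1, 3)) = Rational(-7, 3) ≈ -2.3333)
Function('a')(t, v) = Mul(Add(1, v), Add(Rational(-7, 3), v)) (Function('a')(t, v) = Mul(Add(Rational(-7, 3), v), Add(v, 1)) = Mul(Add(Rational(-7, 3), v), Add(1, v)) = Mul(Add(1, v), Add(Rational(-7, 3), v)))
Pow(Add(-10, Mul(-1, Function('a')(-1, 2))), 3) = Pow(Add(-10, Mul(-1, Add(Rational(-7, 3), Pow(2, 2), Mul(Rational(-4, 3), 2)))), 3) = Pow(Add(-10, Mul(-1, Add(Rational(-7, 3), 4, Rational(-8, 3)))), 3) = Pow(Add(-10, Mul(-1, -1)), 3) = Pow(Add(-10, 1), 3) = Pow(-9, 3) = -729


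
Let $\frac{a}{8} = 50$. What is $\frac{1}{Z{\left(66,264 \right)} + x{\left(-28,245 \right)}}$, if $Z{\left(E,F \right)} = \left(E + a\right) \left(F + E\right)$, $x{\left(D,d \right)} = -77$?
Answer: $\frac{1}{153703} \approx 6.5061 \cdot 10^{-6}$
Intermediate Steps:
$a = 400$ ($a = 8 \cdot 50 = 400$)
$Z{\left(E,F \right)} = \left(400 + E\right) \left(E + F\right)$ ($Z{\left(E,F \right)} = \left(E + 400\right) \left(F + E\right) = \left(400 + E\right) \left(E + F\right)$)
$\frac{1}{Z{\left(66,264 \right)} + x{\left(-28,245 \right)}} = \frac{1}{\left(66^{2} + 400 \cdot 66 + 400 \cdot 264 + 66 \cdot 264\right) - 77} = \frac{1}{\left(4356 + 26400 + 105600 + 17424\right) - 77} = \frac{1}{153780 - 77} = \frac{1}{153703}$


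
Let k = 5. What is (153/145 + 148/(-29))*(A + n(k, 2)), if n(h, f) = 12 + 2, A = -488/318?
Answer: -1163434/23055 ≈ -50.463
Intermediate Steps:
A = -244/159 (A = -488*1/318 = -244/159 ≈ -1.5346)
n(h, f) = 14
(153/145 + 148/(-29))*(A + n(k, 2)) = (153/145 + 148/(-29))*(-244/159 + 14) = (153*(1/145) + 148*(-1/29))*(1982/159) = (153/145 - 148/29)*(1982/159) = -587/145*1982/159 = -1163434/23055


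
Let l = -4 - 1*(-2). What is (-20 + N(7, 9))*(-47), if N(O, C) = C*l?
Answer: 1786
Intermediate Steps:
l = -2 (l = -4 + 2 = -2)
N(O, C) = -2*C (N(O, C) = C*(-2) = -2*C)
(-20 + N(7, 9))*(-47) = (-20 - 2*9)*(-47) = (-20 - 18)*(-47) = -38*(-47) = 1786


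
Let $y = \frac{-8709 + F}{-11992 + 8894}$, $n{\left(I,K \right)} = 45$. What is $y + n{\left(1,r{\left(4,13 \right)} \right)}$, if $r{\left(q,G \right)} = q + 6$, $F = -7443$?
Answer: $\frac{77781}{1549} \approx 50.214$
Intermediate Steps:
$r{\left(q,G \right)} = 6 + q$
$y = \frac{8076}{1549}$ ($y = \frac{-8709 - 7443}{-11992 + 8894} = - \frac{16152}{-3098} = \left(-16152\right) \left(- \frac{1}{3098}\right) = \frac{8076}{1549} \approx 5.2137$)
$y + n{\left(1,r{\left(4,13 \right)} \right)} = \frac{8076}{1549} + 45 = \frac{77781}{1549}$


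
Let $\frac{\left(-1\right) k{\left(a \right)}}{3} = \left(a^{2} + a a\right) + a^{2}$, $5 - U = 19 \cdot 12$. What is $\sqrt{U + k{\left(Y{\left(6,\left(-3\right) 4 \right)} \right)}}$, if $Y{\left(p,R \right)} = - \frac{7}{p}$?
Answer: $\frac{i \sqrt{941}}{2} \approx 15.338 i$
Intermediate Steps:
$U = -223$ ($U = 5 - 19 \cdot 12 = 5 - 228 = -223$)
$k{\left(a \right)} = - 9 a^{2}$ ($k{\left(a \right)} = - 3 \left(\left(a^{2} + a a\right) + a^{2}\right) = - 3 \left(\left(a^{2} + a^{2}\right) + a^{2}\right) = - 3 \left(2 a^{2} + a^{2}\right) = - 3 \cdot 3 a^{2} = - 9 a^{2}$)
$\sqrt{U + k{\left(Y{\left(6,\left(-3\right) 4 \right)} \right)}} = \sqrt{-223 - 9 \left(- \frac{7}{6}\right)^{2}} = \sqrt{-223 - \frac{49}{4}} = \sqrt{- \frac{941}{4}} = \frac{i \sqrt{941}}{2}$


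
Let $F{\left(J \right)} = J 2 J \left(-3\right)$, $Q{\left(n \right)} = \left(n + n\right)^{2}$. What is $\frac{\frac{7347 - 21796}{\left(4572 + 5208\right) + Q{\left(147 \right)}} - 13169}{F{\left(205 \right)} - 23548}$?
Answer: $\frac{1267082953}{26526558768} \approx 0.047767$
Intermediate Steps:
$Q{\left(n \right)} = 4 n^{2}$ ($Q{\left(n \right)} = \left(2 n\right)^{2} = 4 n^{2}$)
$F{\left(J \right)} = - 6 J^{2}$ ($F{\left(J \right)} = 2 J^{2} \left(-3\right) = - 6 J^{2}$)
$\frac{\frac{7347 - 21796}{\left(4572 + 5208\right) + Q{\left(147 \right)}} - 13169}{F{\left(205 \right)} - 23548} = \frac{\frac{7347 - 21796}{\left(4572 + 5208\right) + 4 \cdot 147^{2}} - 13169}{- 6 \cdot 205^{2} - 23548} = \frac{- \frac{14449}{9780 + 4 \cdot 21609} - 13169}{\left(-6\right) 42025 - 23548} = \frac{- \frac{14449}{9780 + 86436} - 13169}{-252150 - 23548} = \frac{- \frac{14449}{96216} - 13169}{-275698} = \left(\left(-14449\right) \frac{1}{96216} - 13169\right) \left(- \frac{1}{275698}\right) = \left(- \frac{14449}{96216} - 13169\right) \left(- \frac{1}{275698}\right) = \left(- \frac{1267082953}{96216}\right) \left(- \frac{1}{275698}\right) = \frac{1267082953}{26526558768}$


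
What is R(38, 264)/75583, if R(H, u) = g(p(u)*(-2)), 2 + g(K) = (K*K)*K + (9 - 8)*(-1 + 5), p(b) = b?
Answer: -147197950/75583 ≈ -1947.5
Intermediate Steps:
g(K) = 2 + K³ (g(K) = -2 + ((K*K)*K + (9 - 8)*(-1 + 5)) = -2 + (K²*K + 1*4) = -2 + (K³ + 4) = -2 + (4 + K³) = 2 + K³)
R(H, u) = 2 - 8*u³ (R(H, u) = 2 + (u*(-2))³ = 2 + (-2*u)³ = 2 - 8*u³)
R(38, 264)/75583 = (2 - 8*264³)/75583 = (2 - 8*18399744)*(1/75583) = (2 - 147197952)*(1/75583) = -147197950*1/75583 = -147197950/75583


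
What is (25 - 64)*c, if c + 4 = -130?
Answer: 5226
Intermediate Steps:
c = -134 (c = -4 - 130 = -134)
(25 - 64)*c = (25 - 64)*(-134) = -39*(-134) = 5226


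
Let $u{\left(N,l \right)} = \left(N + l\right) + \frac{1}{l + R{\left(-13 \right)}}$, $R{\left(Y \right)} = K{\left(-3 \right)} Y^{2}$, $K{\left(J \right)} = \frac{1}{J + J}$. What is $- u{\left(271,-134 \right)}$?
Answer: $- \frac{133295}{973} \approx -136.99$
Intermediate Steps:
$K{\left(J \right)} = \frac{1}{2 J}$
$R{\left(Y \right)} = - \frac{Y^{2}}{6}$ ($R{\left(Y \right)} = \frac{1}{2 \left(-3\right)} Y^{2} = \frac{1}{2} \left(- \frac{1}{3}\right) Y^{2} = - \frac{Y^{2}}{6}$)
$u{\left(N,l \right)} = N + l + \frac{1}{- \frac{169}{6} + l}$ ($u{\left(N,l \right)} = \left(N + l\right) + \frac{1}{l - \frac{\left(-13\right)^{2}}{6}} = \left(N + l\right) + \frac{1}{l - \frac{169}{6}} = \left(N + l\right) + \frac{1}{- \frac{169}{6} + l} = N + l + \frac{1}{- \frac{169}{6} + l}$)
$- u{\left(271,-134 \right)} = - \frac{6 - 45799 - -22646 + 6 \left(-134\right)^{2} + 6 \cdot 271 \left(-134\right)}{-169 + 6 \left(-134\right)} = - \frac{6 - 45799 + 22646 + 6 \cdot 17956 - 217884}{-169 - 804} = - \frac{6 - 45799 + 22646 + 107736 - 217884}{-973} = - \frac{\left(-1\right) \left(-133295\right)}{973} = \left(-1\right) \frac{133295}{973} = - \frac{133295}{973}$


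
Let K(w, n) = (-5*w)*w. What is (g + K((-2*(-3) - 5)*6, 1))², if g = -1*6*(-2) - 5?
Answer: 29929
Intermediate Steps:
K(w, n) = -5*w²
g = 7 (g = -6*(-2) - 5 = 12 - 5 = 7)
(g + K((-2*(-3) - 5)*6, 1))² = (7 - 5*36*(-2*(-3) - 5)²)² = (7 - 5*36*(6 - 5)²)² = (7 - 5*(1*6)²)² = (7 - 5*6²)² = (7 - 5*36)² = (7 - 180)² = (-173)² = 29929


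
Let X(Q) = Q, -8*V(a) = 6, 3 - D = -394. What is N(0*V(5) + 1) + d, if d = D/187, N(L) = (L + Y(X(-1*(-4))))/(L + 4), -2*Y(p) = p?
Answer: 1798/935 ≈ 1.9230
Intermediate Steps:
D = 397 (D = 3 - 1*(-394) = 3 + 394 = 397)
V(a) = -3/4 (V(a) = -1/8*6 = -3/4)
Y(p) = -p/2
N(L) = (-2 + L)/(4 + L) (N(L) = (L - (-1)*(-4)/2)/(L + 4) = (L - 1/2*4)/(4 + L) = (L - 2)/(4 + L) = (-2 + L)/(4 + L))
d = 397/187 ≈ 2.1230
N(0*V(5) + 1) + d = (-2 + (0*(-3/4) + 1))/(4 + (0*(-3/4) + 1)) + 397/187 = (-2 + (0 + 1))/(4 + (0 + 1)) + 397/187 = (-2 + 1)/(4 + 1) + 397/187 = -1/5 + 397/187 = 1798/935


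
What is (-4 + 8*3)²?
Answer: 400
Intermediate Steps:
(-4 + 8*3)² = (-4 + 24)² = 20² = 400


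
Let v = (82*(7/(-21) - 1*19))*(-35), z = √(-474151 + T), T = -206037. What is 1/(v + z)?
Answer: 124845/6928763323 - 9*I*√170047/13857526646 ≈ 1.8018e-5 - 2.6782e-7*I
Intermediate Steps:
z = 2*I*√170047 (z = √(-474151 - 206037) = √(-680188) = 2*I*√170047 ≈ 824.74*I)
v = 166460/3 (v = (82*(7*(-1/21) - 19))*(-35) = (82*(-⅓ - 19))*(-35) = (82*(-58/3))*(-35) = -4756/3*(-35) = 166460/3 ≈ 55487.)
1/(v + z) = 1/(166460/3 + 2*I*√170047)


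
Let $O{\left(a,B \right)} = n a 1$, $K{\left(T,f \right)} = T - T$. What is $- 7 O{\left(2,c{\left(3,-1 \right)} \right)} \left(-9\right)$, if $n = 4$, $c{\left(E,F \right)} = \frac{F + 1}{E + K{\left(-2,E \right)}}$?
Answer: $504$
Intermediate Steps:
$K{\left(T,f \right)} = 0$
$c{\left(E,F \right)} = \frac{1 + F}{E}$ ($c{\left(E,F \right)} = \frac{F + 1}{E + 0} = \frac{1 + F}{E}$)
$O{\left(a,B \right)} = 4 a$ ($O{\left(a,B \right)} = 4 a 1 = 4 a$)
$- 7 O{\left(2,c{\left(3,-1 \right)} \right)} \left(-9\right) = - 7 \cdot 4 \cdot 2 \left(-9\right) = \left(-7\right) 8 \left(-9\right) = \left(-56\right) \left(-9\right) = 504$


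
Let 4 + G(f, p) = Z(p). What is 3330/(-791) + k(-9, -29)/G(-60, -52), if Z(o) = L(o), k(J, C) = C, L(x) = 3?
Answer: 19609/791 ≈ 24.790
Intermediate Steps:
Z(o) = 3
G(f, p) = -1 (G(f, p) = -4 + 3 = -1)
3330/(-791) + k(-9, -29)/G(-60, -52) = 3330/(-791) - 29/(-1) = 3330*(-1/791) - 29*(-1) = -3330/791 + 29 = 19609/791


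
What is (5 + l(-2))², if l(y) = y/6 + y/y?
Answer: 289/9 ≈ 32.111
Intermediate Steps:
l(y) = 1 + y/6 (l(y) = y*(⅙) + 1 = y/6 + 1 = 1 + y/6)
(5 + l(-2))² = (5 + (1 + (⅙)*(-2)))² = (5 + (1 - ⅓))² = (5 + ⅔)² = (17/3)² = 289/9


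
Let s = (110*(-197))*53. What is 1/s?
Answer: -1/1148510 ≈ -8.7069e-7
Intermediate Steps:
s = -1148510 (s = -21670*53 = -1148510)
1/s = 1/(-1148510) = -1/1148510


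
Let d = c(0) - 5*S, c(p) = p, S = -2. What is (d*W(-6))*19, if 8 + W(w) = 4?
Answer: -760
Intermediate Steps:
d = 10 (d = 0 - 5*(-2) = 0 + 10 = 10)
W(w) = -4 (W(w) = -8 + 4 = -4)
(d*W(-6))*19 = (10*(-4))*19 = -40*19 = -760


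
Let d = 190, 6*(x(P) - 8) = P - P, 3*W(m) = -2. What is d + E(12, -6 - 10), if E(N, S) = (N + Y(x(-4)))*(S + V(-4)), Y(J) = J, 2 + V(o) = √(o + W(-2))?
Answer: -170 + 20*I*√42/3 ≈ -170.0 + 43.205*I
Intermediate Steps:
W(m) = -⅔ (W(m) = (⅓)*(-2) = -⅔)
V(o) = -2 + √(-⅔ + o) (V(o) = -2 + √(o - ⅔) = -2 + √(-⅔ + o))
x(P) = 8 (x(P) = 8 + (P - P)/6 = 8 + (⅙)*0 = 8 + 0 = 8)
E(N, S) = (8 + N)*(-2 + S + I*√42/3) (E(N, S) = (N + 8)*(S + (-2 + √(-6 + 9*(-4))/3)) = (8 + N)*(S + (-2 + √(-6 - 36)/3)) = (8 + N)*(S + (-2 + √(-42)/3)) = (8 + N)*(S + (-2 + (I*√42)/3)) = (8 + N)*(S + (-2 + I*√42/3)) = (8 + N)*(-2 + S + I*√42/3))
d + E(12, -6 - 10) = 190 + (-16 + 8*(-6 - 10) + 12*(-6 - 10) - ⅓*12*(6 - I*√42) + 8*I*√42/3) = 190 + (-16 + 8*(-16) + 12*(-16) + (-24 + 4*I*√42) + 8*I*√42/3) = 190 + (-16 - 128 - 192 + (-24 + 4*I*√42) + 8*I*√42/3) = 190 + (-360 + 20*I*√42/3) = -170 + 20*I*√42/3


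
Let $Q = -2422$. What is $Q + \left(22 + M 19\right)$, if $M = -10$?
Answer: $-2590$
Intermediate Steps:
$Q + \left(22 + M 19\right) = -2422 + \left(22 - 190\right) = -2422 - 168 = -2590$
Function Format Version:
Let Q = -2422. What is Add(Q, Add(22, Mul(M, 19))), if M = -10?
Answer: -2590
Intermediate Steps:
Add(Q, Add(22, Mul(M, 19))) = Add(-2422, Add(22, Mul(-10, 19))) = Add(-2422, Add(22, -190)) = Add(-2422, -168) = -2590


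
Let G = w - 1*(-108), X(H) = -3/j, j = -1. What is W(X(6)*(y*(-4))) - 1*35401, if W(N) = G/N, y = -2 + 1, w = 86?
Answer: -212309/6 ≈ -35385.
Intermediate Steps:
X(H) = 3 (X(H) = -3/(-1) = -3*(-1) = 3)
G = 194 (G = 86 - 1*(-108) = 86 + 108 = 194)
y = -1
W(N) = 194/N
W(X(6)*(y*(-4))) - 1*35401 = 194/((3*(-1*(-4)))) - 1*35401 = 194/((3*4)) - 35401 = 194/12 - 35401 = 194*(1/12) - 35401 = 97/6 - 35401 = -212309/6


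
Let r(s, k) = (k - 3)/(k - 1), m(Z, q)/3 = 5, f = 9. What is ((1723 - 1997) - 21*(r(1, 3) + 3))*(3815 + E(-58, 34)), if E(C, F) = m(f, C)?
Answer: -1290710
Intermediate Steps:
m(Z, q) = 15 (m(Z, q) = 3*5 = 15)
E(C, F) = 15
r(s, k) = (-3 + k)/(-1 + k)
((1723 - 1997) - 21*(r(1, 3) + 3))*(3815 + E(-58, 34)) = ((1723 - 1997) - 21*((-3 + 3)/(-1 + 3) + 3))*(3815 + 15) = (-274 - 21*(0/2 + 3))*3830 = (-274 - 21*((½)*0 + 3))*3830 = (-274 - 21*(0 + 3))*3830 = (-274 - 21*3)*3830 = (-274 - 63)*3830 = -337*3830 = -1290710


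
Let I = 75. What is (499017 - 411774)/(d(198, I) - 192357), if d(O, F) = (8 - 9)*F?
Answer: -29081/64144 ≈ -0.45337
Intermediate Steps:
d(O, F) = -F
(499017 - 411774)/(d(198, I) - 192357) = (499017 - 411774)/(-1*75 - 192357) = 87243/(-75 - 192357) = 87243/(-192432) = 87243*(-1/192432) = -29081/64144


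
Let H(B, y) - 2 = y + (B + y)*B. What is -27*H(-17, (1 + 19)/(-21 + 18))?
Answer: -10737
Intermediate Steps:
H(B, y) = 2 + y + B*(B + y) (H(B, y) = 2 + (y + (B + y)*B) = 2 + (y + B*(B + y)) = 2 + y + B*(B + y))
-27*H(-17, (1 + 19)/(-21 + 18)) = -27*(2 + (1 + 19)/(-21 + 18) + (-17)² - 17*(1 + 19)/(-21 + 18)) = -27*(2 + 20/(-3) + 289 - 340/(-3)) = -27*(2 + 20*(-⅓) + 289 - 340*(-1)/3) = -27*(2 - 20/3 + 289 - 17*(-20/3)) = -27*(2 - 20/3 + 289 + 340/3) = -27*1193/3 = -10737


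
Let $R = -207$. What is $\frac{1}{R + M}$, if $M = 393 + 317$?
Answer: $\frac{1}{503} \approx 0.0019881$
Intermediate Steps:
$M = 710$
$\frac{1}{R + M} = \frac{1}{-207 + 710} = \frac{1}{503}$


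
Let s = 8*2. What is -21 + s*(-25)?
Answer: -421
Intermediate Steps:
s = 16
-21 + s*(-25) = -21 + 16*(-25) = -21 - 400 = -421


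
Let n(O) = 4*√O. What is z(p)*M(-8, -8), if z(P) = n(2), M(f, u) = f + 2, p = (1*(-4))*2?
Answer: -24*√2 ≈ -33.941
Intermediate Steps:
p = -8 (p = -4*2 = -8)
M(f, u) = 2 + f
z(P) = 4*√2
z(p)*M(-8, -8) = (4*√2)*(2 - 8) = (4*√2)*(-6) = -24*√2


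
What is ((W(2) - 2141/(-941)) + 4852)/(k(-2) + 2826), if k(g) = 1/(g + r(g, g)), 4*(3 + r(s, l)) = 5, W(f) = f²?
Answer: 68574555/39885226 ≈ 1.7193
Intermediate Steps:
r(s, l) = -7/4 (r(s, l) = -3 + (¼)*5 = -3 + 5/4 = -7/4)
k(g) = 1/(-7/4 + g) (k(g) = 1/(g - 7/4) = 1/(-7/4 + g))
((W(2) - 2141/(-941)) + 4852)/(k(-2) + 2826) = ((2² - 2141/(-941)) + 4852)/(4/(-7 + 4*(-2)) + 2826) = ((4 - 2141*(-1/941)) + 4852)/(4/(-7 - 8) + 2826) = ((4 + 2141/941) + 4852)/(4/(-15) + 2826) = (5905/941 + 4852)/(4*(-1/15) + 2826) = 4571637/(941*(-4/15 + 2826)) = 4571637/(941*(42386/15)) = (4571637/941)*(15/42386) = 68574555/39885226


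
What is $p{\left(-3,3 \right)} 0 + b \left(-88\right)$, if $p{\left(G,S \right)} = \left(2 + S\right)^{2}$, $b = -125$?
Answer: $11000$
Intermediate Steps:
$p{\left(-3,3 \right)} 0 + b \left(-88\right) = \left(2 + 3\right)^{2} \cdot 0 - -11000 = 5^{2} \cdot 0 + 11000 = 25 \cdot 0 + 11000 = 0 + 11000 = 11000$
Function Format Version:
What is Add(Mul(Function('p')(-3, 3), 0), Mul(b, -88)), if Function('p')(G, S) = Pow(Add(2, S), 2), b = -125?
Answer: 11000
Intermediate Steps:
Add(Mul(Function('p')(-3, 3), 0), Mul(b, -88)) = Add(Mul(Pow(Add(2, 3), 2), 0), Mul(-125, -88)) = Add(Mul(Pow(5, 2), 0), 11000) = Add(Mul(25, 0), 11000) = Add(0, 11000) = 11000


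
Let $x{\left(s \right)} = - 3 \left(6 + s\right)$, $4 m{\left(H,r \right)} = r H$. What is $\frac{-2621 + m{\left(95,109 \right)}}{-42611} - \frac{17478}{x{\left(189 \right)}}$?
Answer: $\frac{331010633}{11078860} \approx 29.878$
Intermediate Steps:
$m{\left(H,r \right)} = \frac{H r}{4}$ ($m{\left(H,r \right)} = \frac{r H}{4} = \frac{H r}{4}$)
$x{\left(s \right)} = -18 - 3 s$
$\frac{-2621 + m{\left(95,109 \right)}}{-42611} - \frac{17478}{x{\left(189 \right)}} = \frac{-2621 + \frac{1}{4} \cdot 95 \cdot 109}{-42611} - \frac{17478}{-18 - 567} = \left(-2621 + \frac{10355}{4}\right) \left(- \frac{1}{42611}\right) - \frac{17478}{-18 - 567} = \left(- \frac{129}{4}\right) \left(- \frac{1}{42611}\right) - \frac{17478}{-585} = \frac{129}{170444} - - \frac{1942}{65} = \frac{129}{170444} + \frac{1942}{65} = \frac{331010633}{11078860}$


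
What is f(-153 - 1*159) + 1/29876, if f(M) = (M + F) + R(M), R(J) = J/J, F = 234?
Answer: -2300451/29876 ≈ -77.000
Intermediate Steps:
R(J) = 1
f(M) = 235 + M (f(M) = (M + 234) + 1 = (234 + M) + 1 = 235 + M)
f(-153 - 1*159) + 1/29876 = (235 + (-153 - 1*159)) + 1/29876 = (235 + (-153 - 159)) + 1/29876 = (235 - 312) + 1/29876 = -77 + 1/29876 = -2300451/29876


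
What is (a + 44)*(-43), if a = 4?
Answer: -2064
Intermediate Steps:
(a + 44)*(-43) = (4 + 44)*(-43) = 48*(-43) = -2064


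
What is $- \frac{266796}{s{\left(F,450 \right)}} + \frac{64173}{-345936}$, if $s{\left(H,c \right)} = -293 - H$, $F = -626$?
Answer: $- \frac{3419100395}{4266544} \approx -801.38$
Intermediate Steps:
$- \frac{266796}{s{\left(F,450 \right)}} + \frac{64173}{-345936} = - \frac{266796}{-293 - -626} + \frac{64173}{-345936} = - \frac{266796}{-293 + 626} + 64173 \left(- \frac{1}{345936}\right) = - \frac{266796}{333} - \frac{21391}{115312} = \left(-266796\right) \frac{1}{333} - \frac{21391}{115312} = - \frac{29644}{37} - \frac{21391}{115312} = - \frac{3419100395}{4266544}$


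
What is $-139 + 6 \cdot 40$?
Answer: $101$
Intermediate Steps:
$-139 + 6 \cdot 40 = -139 + 240 = 101$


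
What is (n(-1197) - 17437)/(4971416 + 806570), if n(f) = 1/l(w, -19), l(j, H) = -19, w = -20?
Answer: -165652/54890867 ≈ -0.0030178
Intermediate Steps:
n(f) = -1/19 (n(f) = 1/(-19) = -1/19)
(n(-1197) - 17437)/(4971416 + 806570) = (-1/19 - 17437)/(4971416 + 806570) = -331304/19/5777986 = -331304/19*1/5777986 = -165652/54890867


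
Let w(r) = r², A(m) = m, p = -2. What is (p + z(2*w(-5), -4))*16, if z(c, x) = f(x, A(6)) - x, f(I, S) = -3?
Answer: -16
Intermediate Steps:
z(c, x) = -3 - x
(p + z(2*w(-5), -4))*16 = (-2 + (-3 - 1*(-4)))*16 = (-2 + (-3 + 4))*16 = (-2 + 1)*16 = -1*16 = -16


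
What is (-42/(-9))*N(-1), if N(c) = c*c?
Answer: 14/3 ≈ 4.6667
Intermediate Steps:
N(c) = c**2
(-42/(-9))*N(-1) = -42/(-9)*(-1)**2 = -42*(-1/9)*1 = (14/3)*1 = 14/3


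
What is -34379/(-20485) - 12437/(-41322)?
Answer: 1675380983/846481170 ≈ 1.9792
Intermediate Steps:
-34379/(-20485) - 12437/(-41322) = -34379*(-1/20485) - 12437*(-1/41322) = 34379/20485 + 12437/41322 = 1675380983/846481170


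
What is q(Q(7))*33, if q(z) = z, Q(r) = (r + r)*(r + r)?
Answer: 6468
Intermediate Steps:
Q(r) = 4*r**2 (Q(r) = (2*r)*(2*r) = 4*r**2)
q(Q(7))*33 = (4*7**2)*33 = (4*49)*33 = 196*33 = 6468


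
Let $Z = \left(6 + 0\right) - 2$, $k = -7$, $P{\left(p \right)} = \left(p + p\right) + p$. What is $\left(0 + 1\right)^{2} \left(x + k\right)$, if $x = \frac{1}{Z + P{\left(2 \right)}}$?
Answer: $- \frac{69}{10} \approx -6.9$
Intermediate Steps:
$P{\left(p \right)} = 3 p$ ($P{\left(p \right)} = 2 p + p = 3 p$)
$Z = 4$ ($Z = 6 - 2 = 4$)
$x = \frac{1}{10}$ ($x = \frac{1}{4 + 3 \cdot 2} = \frac{1}{4 + 6} = \frac{1}{10} \approx 0.1$)
$\left(0 + 1\right)^{2} \left(x + k\right) = \left(0 + 1\right)^{2} \left(\frac{1}{10} - 7\right) = 1^{2} \left(- \frac{69}{10}\right) = 1 \left(- \frac{69}{10}\right) = - \frac{69}{10}$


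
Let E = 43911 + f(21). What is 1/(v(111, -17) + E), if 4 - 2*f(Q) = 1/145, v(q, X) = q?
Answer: 290/12766959 ≈ 2.2715e-5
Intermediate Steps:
f(Q) = 579/290 (f(Q) = 2 - 1/2/145 = 2 - 1/2*1/145 = 2 - 1/290 = 579/290)
E = 12734769/290 (E = 43911 + 579/290 = 12734769/290 ≈ 43913.)
1/(v(111, -17) + E) = 1/(111 + 12734769/290) = 1/(12766959/290) = 290/12766959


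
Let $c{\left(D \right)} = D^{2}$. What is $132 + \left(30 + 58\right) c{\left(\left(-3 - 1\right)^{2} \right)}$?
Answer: $22660$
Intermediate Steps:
$132 + \left(30 + 58\right) c{\left(\left(-3 - 1\right)^{2} \right)} = 132 + \left(30 + 58\right) \left(\left(-3 - 1\right)^{2}\right)^{2} = 132 + 88 \left(\left(-4\right)^{2}\right)^{2} = 132 + 88 \cdot 16^{2} = 132 + 88 \cdot 256 = 132 + 22528 = 22660$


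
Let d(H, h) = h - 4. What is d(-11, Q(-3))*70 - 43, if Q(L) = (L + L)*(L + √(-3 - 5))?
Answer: 937 - 840*I*√2 ≈ 937.0 - 1187.9*I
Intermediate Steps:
Q(L) = 2*L*(L + 2*I*√2) (Q(L) = (2*L)*(L + √(-8)) = (2*L)*(L + 2*I*√2) = 2*L*(L + 2*I*√2))
d(H, h) = -4 + h
d(-11, Q(-3))*70 - 43 = (-4 + 2*(-3)*(-3 + 2*I*√2))*70 - 43 = (-4 + (18 - 12*I*√2))*70 - 43 = (14 - 12*I*√2)*70 - 43 = (980 - 840*I*√2) - 43 = 937 - 840*I*√2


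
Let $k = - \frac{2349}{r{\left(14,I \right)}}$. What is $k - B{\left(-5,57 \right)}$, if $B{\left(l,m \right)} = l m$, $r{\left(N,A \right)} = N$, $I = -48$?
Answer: $\frac{1641}{14} \approx 117.21$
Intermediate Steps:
$k = - \frac{2349}{14} \approx -167.79$
$k - B{\left(-5,57 \right)} = - \frac{2349}{14} - \left(-5\right) 57 = - \frac{2349}{14} - -285 = - \frac{2349}{14} + 285 = \frac{1641}{14}$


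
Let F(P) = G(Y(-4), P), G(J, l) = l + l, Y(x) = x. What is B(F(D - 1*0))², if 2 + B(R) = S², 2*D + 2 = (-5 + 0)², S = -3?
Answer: 49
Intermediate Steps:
D = 23/2 (D = -1 + (-5 + 0)²/2 = -1 + (½)*(-5)² = -1 + (½)*25 = -1 + 25/2 = 23/2 ≈ 11.500)
G(J, l) = 2*l
F(P) = 2*P
B(R) = 7 (B(R) = -2 + (-3)² = -2 + 9 = 7)
B(F(D - 1*0))² = 7² = 49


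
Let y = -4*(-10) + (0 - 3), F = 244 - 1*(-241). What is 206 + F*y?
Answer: 18151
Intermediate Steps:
F = 485 (F = 244 + 241 = 485)
y = 37 (y = 40 - 3 = 37)
206 + F*y = 206 + 485*37 = 206 + 17945 = 18151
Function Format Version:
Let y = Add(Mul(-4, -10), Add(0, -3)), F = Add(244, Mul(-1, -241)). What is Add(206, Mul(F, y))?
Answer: 18151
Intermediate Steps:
F = 485 (F = Add(244, 241) = 485)
y = 37 (y = Add(40, -3) = 37)
Add(206, Mul(F, y)) = Add(206, Mul(485, 37)) = Add(206, 17945) = 18151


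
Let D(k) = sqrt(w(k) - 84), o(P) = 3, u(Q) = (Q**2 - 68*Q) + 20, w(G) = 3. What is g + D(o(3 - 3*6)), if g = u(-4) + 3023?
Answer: 3331 + 9*I ≈ 3331.0 + 9.0*I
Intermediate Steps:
u(Q) = 20 + Q**2 - 68*Q
D(k) = 9*I (D(k) = sqrt(3 - 84) = sqrt(-81) = 9*I)
g = 3331 (g = (20 + (-4)**2 - 68*(-4)) + 3023 = (20 + 16 + 272) + 3023 = 308 + 3023 = 3331)
g + D(o(3 - 3*6)) = 3331 + 9*I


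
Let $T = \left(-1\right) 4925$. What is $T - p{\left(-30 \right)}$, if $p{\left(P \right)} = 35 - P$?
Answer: $-4990$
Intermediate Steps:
$T = -4925$
$T - p{\left(-30 \right)} = -4925 - \left(35 - -30\right) = -4925 - \left(35 + 30\right) = -4925 - 65 = -4990$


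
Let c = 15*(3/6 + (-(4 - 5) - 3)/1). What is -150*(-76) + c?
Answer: 22755/2 ≈ 11378.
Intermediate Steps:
c = -45/2 (c = 15*(3*(⅙) + (-1*(-1) - 3)*1) = 15*(½ + (1 - 3)*1) = 15*(½ - 2*1) = 15*(½ - 2) = 15*(-3/2) = -45/2 ≈ -22.500)
-150*(-76) + c = -150*(-76) - 45/2 = 11400 - 45/2 = 22755/2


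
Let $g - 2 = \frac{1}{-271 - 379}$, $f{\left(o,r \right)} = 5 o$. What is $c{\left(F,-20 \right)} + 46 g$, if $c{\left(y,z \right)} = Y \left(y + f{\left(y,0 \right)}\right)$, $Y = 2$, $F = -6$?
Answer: $\frac{6477}{325} \approx 19.929$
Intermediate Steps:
$c{\left(y,z \right)} = 12 y$ ($c{\left(y,z \right)} = 2 \left(y + 5 y\right) = 2 \cdot 6 y = 12 y$)
$g = \frac{1299}{650}$ ($g = 2 + \frac{1}{-271 - 379} = 2 + \frac{1}{-650} = 2 - \frac{1}{650} = \frac{1299}{650} \approx 1.9985$)
$c{\left(F,-20 \right)} + 46 g = 12 \left(-6\right) + 46 \cdot \frac{1299}{650} = -72 + \frac{29877}{325} = \frac{6477}{325}$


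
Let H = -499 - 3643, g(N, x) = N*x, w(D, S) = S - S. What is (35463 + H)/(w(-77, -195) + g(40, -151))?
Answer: -31321/6040 ≈ -5.1856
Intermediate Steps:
w(D, S) = 0
H = -4142
(35463 + H)/(w(-77, -195) + g(40, -151)) = (35463 - 4142)/(0 + 40*(-151)) = 31321/(0 - 6040) = 31321/(-6040) = 31321*(-1/6040) = -31321/6040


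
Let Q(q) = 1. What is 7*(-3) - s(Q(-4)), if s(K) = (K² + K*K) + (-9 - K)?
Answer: -13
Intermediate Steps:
s(K) = -9 - K + 2*K² (s(K) = (K² + K²) + (-9 - K) = 2*K² + (-9 - K) = -9 - K + 2*K²)
7*(-3) - s(Q(-4)) = 7*(-3) - (-9 - 1*1 + 2*1²) = -21 - (-9 - 1 + 2*1) = -21 - (-9 - 1 + 2) = -21 - 1*(-8) = -21 + 8 = -13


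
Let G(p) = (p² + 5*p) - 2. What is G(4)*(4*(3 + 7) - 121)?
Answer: -2754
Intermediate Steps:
G(p) = -2 + p² + 5*p
G(4)*(4*(3 + 7) - 121) = (-2 + 4² + 5*4)*(4*(3 + 7) - 121) = (-2 + 16 + 20)*(4*10 - 121) = 34*(40 - 121) = 34*(-81) = -2754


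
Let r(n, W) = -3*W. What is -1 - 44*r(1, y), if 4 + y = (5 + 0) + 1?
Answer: 263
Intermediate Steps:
y = 2 (y = -4 + ((5 + 0) + 1) = -4 + (5 + 1) = -4 + 6 = 2)
-1 - 44*r(1, y) = -1 - (-132)*2 = -1 - 44*(-6) = -1 + 264 = 263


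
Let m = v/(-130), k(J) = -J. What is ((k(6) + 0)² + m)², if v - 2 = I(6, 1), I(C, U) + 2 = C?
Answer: 5461569/4225 ≈ 1292.7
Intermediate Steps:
I(C, U) = -2 + C
v = 6 (v = 2 + (-2 + 6) = 2 + 4 = 6)
m = -3/65 (m = 6/(-130) = 6*(-1/130) = -3/65 ≈ -0.046154)
((k(6) + 0)² + m)² = ((-1*6 + 0)² - 3/65)² = ((-6 + 0)² - 3/65)² = ((-6)² - 3/65)² = (36 - 3/65)² = (2337/65)² = 5461569/4225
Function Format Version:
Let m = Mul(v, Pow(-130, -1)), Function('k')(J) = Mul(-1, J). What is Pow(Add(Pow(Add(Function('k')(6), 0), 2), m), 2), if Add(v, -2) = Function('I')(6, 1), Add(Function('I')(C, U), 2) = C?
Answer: Rational(5461569, 4225) ≈ 1292.7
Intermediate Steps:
Function('I')(C, U) = Add(-2, C)
v = 6 (v = Add(2, Add(-2, 6)) = Add(2, 4) = 6)
m = Rational(-3, 65) (m = Mul(6, Pow(-130, -1)) = Mul(6, Rational(-1, 130)) = Rational(-3, 65) ≈ -0.046154)
Pow(Add(Pow(Add(Function('k')(6), 0), 2), m), 2) = Pow(Add(Pow(Add(Mul(-1, 6), 0), 2), Rational(-3, 65)), 2) = Pow(Add(Pow(Add(-6, 0), 2), Rational(-3, 65)), 2) = Pow(Add(Pow(-6, 2), Rational(-3, 65)), 2) = Pow(Add(36, Rational(-3, 65)), 2) = Pow(Rational(2337, 65), 2) = Rational(5461569, 4225)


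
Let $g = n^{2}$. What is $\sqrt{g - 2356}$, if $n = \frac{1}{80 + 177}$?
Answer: $\frac{i \sqrt{155611443}}{257} \approx 48.539 i$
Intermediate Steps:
$n = \frac{1}{257} \approx 0.0038911$
$g = \frac{1}{66049}$ ($g = \left(\frac{1}{257}\right)^{2} = \frac{1}{66049} \approx 1.514 \cdot 10^{-5}$)
$\sqrt{g - 2356} = \sqrt{\frac{1}{66049} - 2356} = \sqrt{- \frac{155611443}{66049}} = \frac{i \sqrt{155611443}}{257}$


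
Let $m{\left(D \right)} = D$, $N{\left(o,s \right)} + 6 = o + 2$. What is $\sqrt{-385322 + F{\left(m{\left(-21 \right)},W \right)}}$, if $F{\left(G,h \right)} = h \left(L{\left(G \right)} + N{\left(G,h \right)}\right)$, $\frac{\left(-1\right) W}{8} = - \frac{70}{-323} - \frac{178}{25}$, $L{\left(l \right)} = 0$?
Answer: $\frac{i \sqrt{40344301434}}{323} \approx 621.85 i$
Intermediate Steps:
$N{\left(o,s \right)} = -4 + o$ ($N{\left(o,s \right)} = -6 + \left(o + 2\right) = -6 + \left(2 + o\right) = -4 + o$)
$W = \frac{445952}{8075}$ ($W = - 8 \left(- \frac{70}{-323} - \frac{178}{25}\right) = - 8 \left(\left(-70\right) \left(- \frac{1}{323}\right) - \frac{178}{25}\right) = - 8 \left(\frac{70}{323} - \frac{178}{25}\right) = \left(-8\right) \left(- \frac{55744}{8075}\right) = \frac{445952}{8075} \approx 55.226$)
$F{\left(G,h \right)} = h \left(-4 + G\right)$ ($F{\left(G,h \right)} = h \left(0 + \left(-4 + G\right)\right) = h \left(-4 + G\right)$)
$\sqrt{-385322 + F{\left(m{\left(-21 \right)},W \right)}} = \sqrt{-385322 + \frac{445952 \left(-4 - 21\right)}{8075}} = \sqrt{-385322 + \frac{445952}{8075} \left(-25\right)} = \sqrt{-385322 - \frac{445952}{323}} = \sqrt{- \frac{124904958}{323}} = \frac{i \sqrt{40344301434}}{323}$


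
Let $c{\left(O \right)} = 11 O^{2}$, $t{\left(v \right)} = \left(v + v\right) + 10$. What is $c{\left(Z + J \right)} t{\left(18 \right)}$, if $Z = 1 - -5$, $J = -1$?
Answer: $12650$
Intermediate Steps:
$Z = 6$ ($Z = 1 + 5 = 6$)
$t{\left(v \right)} = 10 + 2 v$ ($t{\left(v \right)} = 2 v + 10 = 10 + 2 v$)
$c{\left(Z + J \right)} t{\left(18 \right)} = 11 \left(6 - 1\right)^{2} \left(10 + 2 \cdot 18\right) = 11 \cdot 5^{2} \left(10 + 36\right) = 11 \cdot 25 \cdot 46 = 275 \cdot 46 = 12650$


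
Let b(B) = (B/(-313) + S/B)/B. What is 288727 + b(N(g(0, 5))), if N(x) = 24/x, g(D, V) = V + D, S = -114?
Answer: 8675520125/30048 ≈ 2.8872e+5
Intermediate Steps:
g(D, V) = D + V
b(B) = (-114/B - B/313)/B (b(B) = (B/(-313) - 114/B)/B = (B*(-1/313) - 114/B)/B = (-B/313 - 114/B)/B = (-114/B - B/313)/B)
288727 + b(N(g(0, 5))) = 288727 + (-1/313 - 114*(0 + 5)²/576) = 288727 + (-1/313 - 114/(24/5)²) = 288727 + (-1/313 - 114*25/576) = 288727 + (-1/313 - 475/96) = 288727 - 148771/30048 = 8675520125/30048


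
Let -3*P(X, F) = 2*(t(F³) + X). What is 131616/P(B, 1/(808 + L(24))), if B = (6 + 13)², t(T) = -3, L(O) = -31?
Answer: -98712/179 ≈ -551.46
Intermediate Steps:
B = 361 (B = 19² = 361)
P(X, F) = 2 - 2*X/3 (P(X, F) = -2*(-3 + X)/3 = -(-6 + 2*X)/3 = 2 - 2*X/3)
131616/P(B, 1/(808 + L(24))) = 131616/(2 - ⅔*361) = 131616/(2 - 722/3) = 131616/(-716/3) = 131616*(-3/716) = -98712/179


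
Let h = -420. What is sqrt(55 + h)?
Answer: I*sqrt(365) ≈ 19.105*I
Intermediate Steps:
sqrt(55 + h) = sqrt(55 - 420) = sqrt(-365) = I*sqrt(365)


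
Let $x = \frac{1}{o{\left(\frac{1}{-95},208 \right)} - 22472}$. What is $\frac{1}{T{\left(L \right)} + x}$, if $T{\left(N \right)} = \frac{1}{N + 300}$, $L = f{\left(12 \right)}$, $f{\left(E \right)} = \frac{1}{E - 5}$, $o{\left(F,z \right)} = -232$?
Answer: $\frac{4336464}{14257} \approx 304.16$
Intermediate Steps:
$f{\left(E \right)} = \frac{1}{-5 + E}$
$L = \frac{1}{7}$ ($L = \frac{1}{-5 + 12} = \frac{1}{7} \approx 0.14286$)
$x = - \frac{1}{22704}$ ($x = \frac{1}{-232 - 22472} = \frac{1}{-22704} = - \frac{1}{22704} \approx -4.4045 \cdot 10^{-5}$)
$T{\left(N \right)} = \frac{1}{300 + N}$
$\frac{1}{T{\left(L \right)} + x} = \frac{1}{\frac{1}{300 + \frac{1}{7}} - \frac{1}{22704}} = \frac{1}{\frac{1}{\frac{2101}{7}} - \frac{1}{22704}} = \frac{1}{\frac{7}{2101} - \frac{1}{22704}} = \frac{1}{\frac{14257}{4336464}} = \frac{4336464}{14257}$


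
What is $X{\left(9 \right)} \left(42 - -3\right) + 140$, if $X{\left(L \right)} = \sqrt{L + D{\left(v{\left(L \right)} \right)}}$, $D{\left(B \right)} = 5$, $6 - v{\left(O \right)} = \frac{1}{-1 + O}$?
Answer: $140 + 45 \sqrt{14} \approx 308.37$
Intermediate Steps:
$v{\left(O \right)} = 6 - \frac{1}{-1 + O}$
$X{\left(L \right)} = \sqrt{5 + L}$ ($X{\left(L \right)} = \sqrt{L + 5} = \sqrt{5 + L}$)
$X{\left(9 \right)} \left(42 - -3\right) + 140 = \sqrt{5 + 9} \left(42 - -3\right) + 140 = \sqrt{14} \left(42 + 3\right) + 140 = \sqrt{14} \cdot 45 + 140 = 45 \sqrt{14} + 140 = 140 + 45 \sqrt{14}$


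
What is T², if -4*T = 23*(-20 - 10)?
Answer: 119025/4 ≈ 29756.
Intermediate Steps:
T = 345/2 (T = -23*(-20 - 10)/4 = -23*(-30)/4 = -¼*(-690) = 345/2 ≈ 172.50)
T² = (345/2)² = 119025/4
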